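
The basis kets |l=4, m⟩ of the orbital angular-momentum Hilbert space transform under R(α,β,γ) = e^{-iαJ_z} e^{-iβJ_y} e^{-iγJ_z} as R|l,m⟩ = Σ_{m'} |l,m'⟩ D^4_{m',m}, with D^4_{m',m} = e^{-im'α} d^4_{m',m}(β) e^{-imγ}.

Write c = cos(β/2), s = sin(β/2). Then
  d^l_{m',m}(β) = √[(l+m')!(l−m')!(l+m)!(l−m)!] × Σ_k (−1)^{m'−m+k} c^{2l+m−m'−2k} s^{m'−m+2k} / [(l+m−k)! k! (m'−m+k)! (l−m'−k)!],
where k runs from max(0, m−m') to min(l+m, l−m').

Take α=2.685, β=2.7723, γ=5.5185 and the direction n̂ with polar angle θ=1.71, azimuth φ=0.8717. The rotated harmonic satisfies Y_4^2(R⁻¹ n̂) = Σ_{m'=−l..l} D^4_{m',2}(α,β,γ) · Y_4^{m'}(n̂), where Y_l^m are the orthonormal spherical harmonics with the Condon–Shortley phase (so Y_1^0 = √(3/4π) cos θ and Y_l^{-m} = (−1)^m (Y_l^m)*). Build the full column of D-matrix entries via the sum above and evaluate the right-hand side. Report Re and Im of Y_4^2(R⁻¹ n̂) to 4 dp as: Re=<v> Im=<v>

Need the full column D^4_{m',2} for m'=−4..4 at α=2.685, β=2.7723, γ=5.5185.
cos(β/2)=0.183599, sin(β/2)=0.983001
d^4_{-4,2}: single k=6 term ⇒ +0.160932;  D = +0.153887-0.047097i
d^4_{-3,2}: k∈[5..6] ⇒ +0.063763 -0.609274 = -0.545511;  D = +0.538579+0.086690i
d^4_{-2,2}: k∈[4..6] ⇒ +0.015914 -0.364960 +0.871831 = +0.522785;  D = +0.426639+0.302131i
d^4_{-1,2}: k∈[3..5] ⇒ +0.002802 -0.120500 +0.690852 = +0.573154;  D = -0.273787-0.503534i
d^4_{0,2}: k∈[2..4] ⇒ +0.000351 -0.026840 +0.288527 = +0.262037;  D = +0.010852+0.261813i
d^4_{1,2}: k∈[1..3] ⇒ +0.000029 -0.004204 +0.080333 = +0.076159;  D = +0.030718-0.069689i
d^4_{2,2}: k∈[0..2] ⇒ +0.000001 -0.000444 +0.015914 = +0.015471;  D = -0.011843+0.009956i
d^4_{3,2}: k∈[0..1] ⇒ -0.000026 +0.002224 = +0.002198;  D = +0.002134-0.000528i
d^4_{4,2}: single k=0 term ⇒ +0.000196;  D = -0.000191-0.000042i
Y_4^{m'}(θ=1.71,φ=0.8717) and Σ D·Y over m':
  (+0.1539-0.0471i)·(-0.4005+0.1440i)  (+0.5386+0.0867i)·(+0.1458+0.0848i)  (+0.4266+0.3021i)·(+0.0488+0.2796i)  (-0.2738-0.5035i)·(+0.1199-0.1426i)  (+0.0109+0.2618i)·(+0.2576+0.0000i)  (+0.0307-0.0697i)·(-0.1199-0.1426i)  (-0.0118+0.0100i)·(+0.0488-0.2796i)  (+0.0021-0.0005i)·(-0.1458+0.0848i)  (-0.0002-0.0000i)·(-0.4005-0.1440i)
Y_4^2(R⁻¹ n̂) = -0.160765+0.287566i

Re=-0.1608 Im=0.2876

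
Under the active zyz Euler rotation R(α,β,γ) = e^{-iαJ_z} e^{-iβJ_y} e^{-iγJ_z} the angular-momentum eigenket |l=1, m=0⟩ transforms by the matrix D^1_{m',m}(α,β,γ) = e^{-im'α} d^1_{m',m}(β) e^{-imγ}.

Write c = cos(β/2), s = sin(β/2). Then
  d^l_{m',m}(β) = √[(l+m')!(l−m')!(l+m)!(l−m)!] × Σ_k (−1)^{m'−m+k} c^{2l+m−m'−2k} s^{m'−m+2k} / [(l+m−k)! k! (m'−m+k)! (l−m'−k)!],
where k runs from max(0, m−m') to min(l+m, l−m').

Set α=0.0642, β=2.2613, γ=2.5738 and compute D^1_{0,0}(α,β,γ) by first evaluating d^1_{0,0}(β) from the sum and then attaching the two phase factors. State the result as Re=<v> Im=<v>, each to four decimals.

First d^1_{0,0}(β=2.2613), then the phase factors e^{-i(0)α} and e^{-i(0)γ}:
Half-angle: c=0.426072, s=0.904689. N=√(1·1·1·1)=1.000000
k: max(0,(0)−(0))=0 … min(1+(0),1−(0))=1
  k=0: (−1)^0·1.0000/(1)·0.4261^2·0.9047^0 = +0.181537
  k=1: (−1)^1·1.0000/(1)·0.4261^0·0.9047^2 = -0.818463
d^1_{0,0}(2.2613) = +0.181537 -0.818463 = -0.636926
D = (+1.000000+0.000000i)·(-0.636926)·(+1.000000+0.000000i) = -0.636926+0.000000i

Re=-0.6369 Im=0.0000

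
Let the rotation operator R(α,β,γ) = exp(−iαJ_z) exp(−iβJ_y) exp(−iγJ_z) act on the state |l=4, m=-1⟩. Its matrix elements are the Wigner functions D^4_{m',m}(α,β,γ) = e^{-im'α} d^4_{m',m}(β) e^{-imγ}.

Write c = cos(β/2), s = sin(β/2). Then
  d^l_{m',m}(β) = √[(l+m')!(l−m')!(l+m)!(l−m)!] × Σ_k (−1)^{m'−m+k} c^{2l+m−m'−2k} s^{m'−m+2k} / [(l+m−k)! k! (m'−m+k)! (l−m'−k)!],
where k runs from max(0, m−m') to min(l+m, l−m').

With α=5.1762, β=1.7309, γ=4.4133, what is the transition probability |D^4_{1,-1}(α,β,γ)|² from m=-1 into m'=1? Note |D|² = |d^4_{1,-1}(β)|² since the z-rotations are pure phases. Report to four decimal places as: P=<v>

P=0.0553

First d^4_{1,-1}(β=1.7309), then the phase factors e^{-i(1)α} and e^{-i(-1)γ}:
c=cos(1.7309/2)=0.648298, s=sin(1.7309/2)=0.761387; N=√[120·6·6·120]=720.000000
The bounds max(0,m−m')=0 and min(l+m,l−m')=3 give 4 terms
  k=0: (−1)^2·720.0000/(72)·0.6483^6·0.7614^2 = +0.430385
  k=1: (−1)^3·720.0000/(24)·0.6483^4·0.7614^4 = -1.780905
  k=2: (−1)^4·720.0000/(48)·0.6483^2·0.7614^6 = +1.228211
  k=3: (−1)^5·720.0000/(720)·0.6483^0·0.7614^8 = -0.112939
d^4_{1,-1}(1.7309) = +0.430385 -1.780905 +1.228211 -0.112939 = -0.235248
|D^4_{1,-1}|² = |d^4_{1,-1}(β)|² = (-0.235248)² = 0.055342 (the z-rotation phases have unit modulus)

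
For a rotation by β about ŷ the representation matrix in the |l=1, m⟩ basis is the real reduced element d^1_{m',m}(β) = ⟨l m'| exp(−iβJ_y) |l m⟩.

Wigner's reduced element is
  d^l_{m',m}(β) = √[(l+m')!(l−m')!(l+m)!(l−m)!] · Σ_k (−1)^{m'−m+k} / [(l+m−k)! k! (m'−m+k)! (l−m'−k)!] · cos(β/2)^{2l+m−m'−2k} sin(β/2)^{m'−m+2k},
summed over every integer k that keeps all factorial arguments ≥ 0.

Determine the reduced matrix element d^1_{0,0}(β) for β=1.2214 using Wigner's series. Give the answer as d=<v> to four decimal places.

d=0.3423

d^1_{0,0}(β=1.2214) via Wigner's sum:
c=cos(1.2214/2)=0.819247, s=sin(1.2214/2)=0.573441; N=√[1·1·1·1]=1.000000
k∈{0,1} keeps every argument non-negative
  k=0: (−1)^0·1.0000/(1)·0.8192^2·0.5734^0 = +0.671165
  k=1: (−1)^1·1.0000/(1)·0.8192^0·0.5734^2 = -0.328835
d^1_{0,0}(1.2214) = +0.671165 -0.328835 = +0.342331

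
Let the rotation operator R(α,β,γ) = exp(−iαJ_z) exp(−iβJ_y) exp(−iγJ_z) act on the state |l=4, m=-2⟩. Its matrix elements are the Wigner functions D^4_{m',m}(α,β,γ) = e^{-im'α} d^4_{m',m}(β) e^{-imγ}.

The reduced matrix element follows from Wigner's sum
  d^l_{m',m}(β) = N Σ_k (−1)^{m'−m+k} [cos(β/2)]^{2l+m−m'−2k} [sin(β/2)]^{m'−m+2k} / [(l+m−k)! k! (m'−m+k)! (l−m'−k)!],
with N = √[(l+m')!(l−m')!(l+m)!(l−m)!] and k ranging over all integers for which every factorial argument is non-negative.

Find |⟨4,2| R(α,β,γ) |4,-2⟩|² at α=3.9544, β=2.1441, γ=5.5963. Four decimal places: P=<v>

D^4_{2,-2}(3.9544,2.1441,5.5963) = e^{-i·2·3.9544}·d^4_{2,-2}(2.1441)·e^{-i·-2·5.5963}. Compute d first:
Half-angle: c=0.478325, s=0.878183. N=√(720·2·2·720)=1440.000000
Admissible k: 0..2 (factorial args all ≥0)
  k=0: (−1)^4·1440.0000/(96)·0.4783^4·0.8782^4 = +0.467007
  k=1: (−1)^5·1440.0000/(120)·0.4783^2·0.8782^6 = -1.259323
  k=2: (−1)^6·1440.0000/(1440)·0.4783^0·0.8782^8 = +0.353736
d^4_{2,-2}(2.1441) = +0.467007 -1.259323 +0.353736 = -0.438580
|D^4_{2,-2}|² = |d^4_{2,-2}(β)|² = (-0.438580)² = 0.192352 (the z-rotation phases have unit modulus)

P=0.1924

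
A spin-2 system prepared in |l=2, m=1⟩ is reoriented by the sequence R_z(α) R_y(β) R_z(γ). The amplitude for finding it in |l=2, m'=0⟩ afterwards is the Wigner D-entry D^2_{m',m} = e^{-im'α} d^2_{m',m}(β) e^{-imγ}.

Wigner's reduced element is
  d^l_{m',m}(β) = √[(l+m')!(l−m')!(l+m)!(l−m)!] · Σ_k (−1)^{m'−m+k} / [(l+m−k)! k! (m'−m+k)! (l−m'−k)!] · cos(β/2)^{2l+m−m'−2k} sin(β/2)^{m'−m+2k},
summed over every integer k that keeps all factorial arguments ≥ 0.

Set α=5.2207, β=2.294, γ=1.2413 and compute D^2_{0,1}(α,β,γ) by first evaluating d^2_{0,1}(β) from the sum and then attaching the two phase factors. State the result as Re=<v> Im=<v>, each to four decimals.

First d^2_{0,1}(β=2.294), then the phase factors e^{-i(0)α} and e^{-i(1)γ}:
With c≡cos(β/2)=0.411224 and s≡sin(β/2)=0.911534, N=[2·2·6·1]^{1/2}=4.898979
k: max(0,(1)−(0))=1 … min(2+(1),2−(0))=2
  k=1: (−1)^0·4.8990/(2)·0.4112^3·0.9115^1 = +0.155269
  k=2: (−1)^1·4.8990/(2)·0.4112^1·0.9115^3 = -0.762910
d^2_{0,1}(2.294) = +0.155269 -0.762910 = -0.607641
D = (+1.000000+0.000000i)·(-0.607641)·(+0.323566-0.946205i) = -0.196612+0.574953i

Re=-0.1966 Im=0.5750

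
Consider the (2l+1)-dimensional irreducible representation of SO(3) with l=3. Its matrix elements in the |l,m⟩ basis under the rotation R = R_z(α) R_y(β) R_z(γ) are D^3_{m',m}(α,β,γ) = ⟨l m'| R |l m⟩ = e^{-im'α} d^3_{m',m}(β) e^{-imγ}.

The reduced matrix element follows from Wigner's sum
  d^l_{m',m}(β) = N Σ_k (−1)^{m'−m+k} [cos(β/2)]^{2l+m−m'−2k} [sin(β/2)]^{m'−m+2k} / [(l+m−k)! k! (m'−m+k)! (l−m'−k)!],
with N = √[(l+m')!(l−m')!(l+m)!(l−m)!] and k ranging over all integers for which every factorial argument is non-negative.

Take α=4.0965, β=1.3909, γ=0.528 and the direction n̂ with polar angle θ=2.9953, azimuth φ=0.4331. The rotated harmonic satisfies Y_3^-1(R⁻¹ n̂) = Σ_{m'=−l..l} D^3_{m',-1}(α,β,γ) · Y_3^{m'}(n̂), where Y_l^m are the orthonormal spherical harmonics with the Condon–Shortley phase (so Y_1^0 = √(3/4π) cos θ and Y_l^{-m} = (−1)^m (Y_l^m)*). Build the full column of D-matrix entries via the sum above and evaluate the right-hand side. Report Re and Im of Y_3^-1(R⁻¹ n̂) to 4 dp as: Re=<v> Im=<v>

Re=-0.1514 Im=-0.0734

Need the full column D^3_{m',-1} for m'=−3..3 at α=4.0965, β=1.3909, γ=0.528.
cos(β/2)=0.767765, sin(β/2)=0.640731
d^3_{-3,-1}: single k=2 term ⇒ +0.552473;  D = +0.535144+0.137289i
d^3_{-2,-1}: k∈[1..2] ⇒ +0.540528 -0.752910 = -0.212381;  D = +0.161920-0.137432i
d^3_{-1,-1}: k∈[0..2] ⇒ +0.204820 -1.141184 +0.596089 = -0.340275;  D = +0.029868+0.338962i
d^3_{0,-1}: k∈[0..2] ⇒ -0.592119 +1.237157 -0.287209 = +0.357829;  D = +0.309098+0.180277i
d^3_{1,-1}: k∈[0..2] ⇒ +0.855888 -0.794786 +0.069192 = +0.130294;  D = -0.118600+0.053949i
d^3_{2,-1}: k∈[0..1] ⇒ -0.752910 +0.262185 = -0.490725;  D = -0.092187+0.481988i
d^3_{3,-1}: single k=0 term ⇒ +0.384774;  D = +0.266727+0.277322i
Y_3^{m'}(θ=2.9953,φ=0.4331) and Σ D·Y over m':
  (+0.5351+0.1373i)·(+0.0003-0.0012i)  (+0.1619-0.1374i)·(-0.0139+0.0164i)  (+0.0299+0.3390i)·(+0.1665-0.0770i)  (+0.3091+0.1803i)·(-0.6992+0.0000i)  (-0.1186+0.0539i)·(-0.1665-0.0770i)  (-0.0922+0.4820i)·(-0.0139-0.0164i)  (+0.2667+0.2773i)·(-0.0003-0.0012i)
Y_3^-1(R⁻¹ n̂) = -0.151361-0.073438i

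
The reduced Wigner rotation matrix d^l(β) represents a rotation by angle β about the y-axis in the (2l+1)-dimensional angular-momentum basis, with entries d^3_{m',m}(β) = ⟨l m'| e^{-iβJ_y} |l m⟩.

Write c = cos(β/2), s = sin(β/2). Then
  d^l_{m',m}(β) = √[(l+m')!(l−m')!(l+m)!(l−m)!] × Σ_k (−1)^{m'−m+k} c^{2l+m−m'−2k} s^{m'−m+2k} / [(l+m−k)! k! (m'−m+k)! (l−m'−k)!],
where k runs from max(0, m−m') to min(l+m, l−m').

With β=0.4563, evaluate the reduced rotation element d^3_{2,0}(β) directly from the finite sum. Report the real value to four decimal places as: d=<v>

d^3_{2,0}(β=0.4563) via Wigner's sum:
Half-angle: c=0.974086, s=0.226176. N=√(120·1·6·6)=65.726707
k∈{0,1} keeps every argument non-negative
  k=0: (−1)^2·65.7267/(12)·0.9741^4·0.2262^2 = +0.252257
  k=1: (−1)^3·65.7267/(12)·0.9741^2·0.2262^4 = -0.013600
d^3_{2,0}(0.4563) = +0.252257 -0.013600 = +0.238657

d=0.2387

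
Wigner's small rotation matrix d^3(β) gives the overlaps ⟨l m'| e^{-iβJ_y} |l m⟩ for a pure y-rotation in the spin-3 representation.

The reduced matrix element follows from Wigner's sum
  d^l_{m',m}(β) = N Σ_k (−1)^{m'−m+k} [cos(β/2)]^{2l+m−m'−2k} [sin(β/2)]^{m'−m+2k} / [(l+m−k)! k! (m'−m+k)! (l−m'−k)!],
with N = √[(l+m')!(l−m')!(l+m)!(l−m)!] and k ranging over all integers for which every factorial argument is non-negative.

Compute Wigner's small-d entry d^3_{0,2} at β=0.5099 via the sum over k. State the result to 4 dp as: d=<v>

d=0.2847

d^3_{0,2}(β=0.5099) via Wigner's sum:
Half-angle: c=0.967676, s=0.252197. N=√(6·6·120·1)=65.726707
k: max(0,(2)−(0))=2 … min(3+(2),3−(0))=3
  k=2: (−1)^0·65.7267/(12)·0.9677^4·0.2522^2 = +0.305464
  k=3: (−1)^1·65.7267/(12)·0.9677^2·0.2522^4 = -0.020748
d^3_{0,2}(0.5099) = +0.305464 -0.020748 = +0.284716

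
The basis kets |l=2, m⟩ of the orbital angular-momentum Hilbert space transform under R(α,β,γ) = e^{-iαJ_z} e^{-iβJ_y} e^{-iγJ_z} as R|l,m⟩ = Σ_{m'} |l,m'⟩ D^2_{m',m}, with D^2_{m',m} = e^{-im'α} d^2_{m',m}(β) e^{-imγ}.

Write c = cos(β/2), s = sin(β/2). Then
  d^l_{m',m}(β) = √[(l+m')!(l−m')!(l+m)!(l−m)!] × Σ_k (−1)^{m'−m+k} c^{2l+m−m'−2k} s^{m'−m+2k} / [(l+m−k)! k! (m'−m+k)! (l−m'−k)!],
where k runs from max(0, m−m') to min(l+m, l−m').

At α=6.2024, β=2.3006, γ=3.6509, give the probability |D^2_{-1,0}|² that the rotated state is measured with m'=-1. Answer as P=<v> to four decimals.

P=0.3704

D^2_{-1,0}(6.2024,2.3006,3.6509) = e^{-i·-1·6.2024}·d^2_{-1,0}(2.3006)·e^{-i·0·3.6509}. Compute d first:
c=cos(2.3006/2)=0.408214, s=sin(2.3006/2)=0.912886; N=√[1·6·2·2]=4.898979
k∈{1,2} keeps every argument non-negative
  k=1: (−1)^0·4.8990/(2)·0.4082^3·0.9129^1 = +0.152109
  k=2: (−1)^1·4.8990/(2)·0.4082^1·0.9129^3 = -0.760700
d^2_{-1,0}(2.3006) = +0.152109 -0.760700 = -0.608591
|D^2_{-1,0}|² = |d^2_{-1,0}(β)|² = (-0.608591)² = 0.370383 (the z-rotation phases have unit modulus)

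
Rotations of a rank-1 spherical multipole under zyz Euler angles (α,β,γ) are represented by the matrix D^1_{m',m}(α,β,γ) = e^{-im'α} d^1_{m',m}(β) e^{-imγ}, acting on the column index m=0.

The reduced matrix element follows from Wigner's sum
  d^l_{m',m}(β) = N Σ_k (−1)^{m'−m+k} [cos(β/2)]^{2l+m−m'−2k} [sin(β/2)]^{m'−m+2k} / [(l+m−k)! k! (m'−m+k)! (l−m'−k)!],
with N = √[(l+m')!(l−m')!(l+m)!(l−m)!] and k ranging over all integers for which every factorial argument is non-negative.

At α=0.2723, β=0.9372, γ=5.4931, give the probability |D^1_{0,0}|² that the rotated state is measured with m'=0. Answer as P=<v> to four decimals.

Split into d^1_{0,0}(β=0.9372) × two z-phases.
Half-angle: c=0.892201, s=0.451638. N=√(1·1·1·1)=1.000000
k: max(0,(0)−(0))=0 … min(1+(0),1−(0))=1
  k=0: (−1)^0·1.0000/(1)·0.8922^2·0.4516^0 = +0.796023
  k=1: (−1)^1·1.0000/(1)·0.8922^0·0.4516^2 = -0.203977
d^1_{0,0}(0.9372) = +0.796023 -0.203977 = +0.592047
|D^1_{0,0}|² = |d^1_{0,0}(β)|² = (+0.592047)² = 0.350519 (the z-rotation phases have unit modulus)

P=0.3505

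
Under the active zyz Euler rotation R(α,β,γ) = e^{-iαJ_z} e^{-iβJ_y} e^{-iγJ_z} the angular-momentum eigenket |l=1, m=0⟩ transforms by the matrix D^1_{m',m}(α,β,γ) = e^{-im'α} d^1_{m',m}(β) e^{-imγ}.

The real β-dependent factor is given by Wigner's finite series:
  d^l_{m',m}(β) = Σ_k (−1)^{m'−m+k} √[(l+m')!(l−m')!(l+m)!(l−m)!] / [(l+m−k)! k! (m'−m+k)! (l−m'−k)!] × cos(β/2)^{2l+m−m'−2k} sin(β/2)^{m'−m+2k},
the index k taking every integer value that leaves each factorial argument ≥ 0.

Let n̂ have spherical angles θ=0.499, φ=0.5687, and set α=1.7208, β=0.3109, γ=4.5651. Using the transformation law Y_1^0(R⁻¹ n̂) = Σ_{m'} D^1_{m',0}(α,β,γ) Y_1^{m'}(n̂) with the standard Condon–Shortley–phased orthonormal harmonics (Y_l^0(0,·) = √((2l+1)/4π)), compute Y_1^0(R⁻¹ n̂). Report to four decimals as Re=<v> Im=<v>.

Re=0.4375 Im=0.0000

Need the full column D^1_{m',0} for m'=−1..1 at α=1.7208, β=0.3109, γ=4.5651.
cos(β/2)=0.987942, sin(β/2)=0.154825
d^1_{-1,0}: single k=1 term ⇒ +0.216315;  D = -0.032326+0.213886i
d^1_{0,0}: k∈[0..1] ⇒ +0.976029 -0.023971 = +0.952059;  D = +0.952059+0.000000i
d^1_{1,0}: single k=0 term ⇒ -0.216315;  D = +0.032326+0.213886i
Y_1^{m'}(θ=0.499,φ=0.5687) and Σ D·Y over m':
  (-0.0323+0.2139i)·(+0.1393-0.0890i)  (+0.9521+0.0000i)·(+0.4290+0.0000i)  (+0.0323+0.2139i)·(-0.1393-0.0890i)
Y_1^0(R⁻¹ n̂) = +0.437537+0.000000i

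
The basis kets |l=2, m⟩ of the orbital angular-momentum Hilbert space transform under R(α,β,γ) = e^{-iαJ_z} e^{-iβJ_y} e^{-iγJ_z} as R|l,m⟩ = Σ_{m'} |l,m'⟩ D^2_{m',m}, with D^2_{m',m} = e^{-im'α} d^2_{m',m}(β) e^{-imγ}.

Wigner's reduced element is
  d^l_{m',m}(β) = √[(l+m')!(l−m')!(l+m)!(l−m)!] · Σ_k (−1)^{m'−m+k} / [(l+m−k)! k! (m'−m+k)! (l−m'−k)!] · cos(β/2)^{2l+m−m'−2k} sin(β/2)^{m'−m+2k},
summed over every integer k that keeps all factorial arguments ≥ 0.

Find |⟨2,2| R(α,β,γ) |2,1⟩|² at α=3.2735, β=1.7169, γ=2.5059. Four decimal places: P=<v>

First d^2_{2,1}(β=1.7169), then the phase factors e^{-i(2)α} and e^{-i(1)γ}:
Half-angle: c=0.653611, s=0.756830. N=√(24·1·6·1)=12.000000
The bounds max(0,m−m')=0 and min(l+m,l−m')=0 give 1 term
  k=0: (−1)^1·12.0000/(6)·0.6536^3·0.7568^1 = -0.422656
d^2_{2,1}(1.7169) = -0.422656
|D^2_{2,1}|² = |d^2_{2,1}(β)|² = (-0.422656)² = 0.178638 (the z-rotation phases have unit modulus)

P=0.1786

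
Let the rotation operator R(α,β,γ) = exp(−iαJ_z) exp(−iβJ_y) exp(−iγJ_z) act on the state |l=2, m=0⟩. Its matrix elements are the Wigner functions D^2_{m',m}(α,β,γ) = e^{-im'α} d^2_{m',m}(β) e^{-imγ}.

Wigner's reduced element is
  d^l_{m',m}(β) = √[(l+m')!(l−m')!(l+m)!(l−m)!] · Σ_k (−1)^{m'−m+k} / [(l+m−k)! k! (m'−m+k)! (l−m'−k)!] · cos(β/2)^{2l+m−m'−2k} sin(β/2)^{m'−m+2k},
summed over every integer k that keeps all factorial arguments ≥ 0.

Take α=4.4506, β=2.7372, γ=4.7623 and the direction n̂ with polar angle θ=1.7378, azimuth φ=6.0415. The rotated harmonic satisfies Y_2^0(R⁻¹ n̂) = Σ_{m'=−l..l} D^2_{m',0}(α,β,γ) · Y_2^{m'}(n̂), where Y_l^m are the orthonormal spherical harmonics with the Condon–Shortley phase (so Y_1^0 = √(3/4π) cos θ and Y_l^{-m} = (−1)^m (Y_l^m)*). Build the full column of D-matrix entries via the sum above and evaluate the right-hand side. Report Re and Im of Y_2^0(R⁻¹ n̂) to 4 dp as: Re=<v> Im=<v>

Need the full column D^2_{m',0} for m'=−2..2 at α=4.4506, β=2.7372, γ=4.7623.
cos(β/2)=0.200821, sin(β/2)=0.979628
d^2_{-2,0}: single k=2 term ⇒ +0.094802;  D = -0.082102+0.047399i
d^2_{-1,0}: k∈[1..2] ⇒ +0.019434 -0.462454 = -0.443020;  D = +0.114658+0.427926i
d^2_{0,0}: k∈[0..2] ⇒ +0.001626 -0.154811 +0.920968 = +0.767783;  D = +0.767783+0.000000i
d^2_{1,0}: k∈[0..1] ⇒ -0.019434 +0.462454 = +0.443020;  D = -0.114658+0.427926i
d^2_{2,0}: single k=0 term ⇒ +0.094802;  D = -0.082102-0.047399i
Y_2^{m'}(θ=1.7378,φ=6.0415) and Σ D·Y over m':
  (-0.0821+0.0474i)·(+0.3326+0.1746i)  (+0.1147+0.4279i)·(-0.1230-0.0303i)  (+0.7678+0.0000i)·(-0.2892+0.0000i)  (-0.1147+0.4279i)·(+0.1230-0.0303i)  (-0.0821-0.0474i)·(+0.3326-0.1746i)
Y_2^0(R⁻¹ n̂) = -0.295492+0.000000i

Re=-0.2955 Im=0.0000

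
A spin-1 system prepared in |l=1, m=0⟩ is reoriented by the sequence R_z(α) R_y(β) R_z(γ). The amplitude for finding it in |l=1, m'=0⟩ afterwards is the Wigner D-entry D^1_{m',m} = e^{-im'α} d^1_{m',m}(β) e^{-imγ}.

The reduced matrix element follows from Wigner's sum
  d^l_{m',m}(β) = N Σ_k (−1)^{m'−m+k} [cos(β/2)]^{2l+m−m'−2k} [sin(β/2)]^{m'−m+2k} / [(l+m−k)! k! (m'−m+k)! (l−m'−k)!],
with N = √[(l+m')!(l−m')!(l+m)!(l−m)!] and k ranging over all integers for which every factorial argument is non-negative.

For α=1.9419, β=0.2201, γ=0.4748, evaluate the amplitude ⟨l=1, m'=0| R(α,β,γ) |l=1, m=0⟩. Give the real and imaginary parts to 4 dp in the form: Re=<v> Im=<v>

First d^1_{0,0}(β=0.2201), then the phase factors e^{-i(0)α} and e^{-i(0)γ}:
With c≡cos(β/2)=0.993951 and s≡sin(β/2)=0.109828, N=[1·1·1·1]^{1/2}=1.000000
k∈{0,1} keeps every argument non-negative
  k=0: (−1)^0·1.0000/(1)·0.9940^2·0.1098^0 = +0.987938
  k=1: (−1)^1·1.0000/(1)·0.9940^0·0.1098^2 = -0.012062
d^1_{0,0}(0.2201) = +0.987938 -0.012062 = +0.975876
Phases: e^{-i·(0)·1.9419}=+1.000000+0.000000i, e^{-i·(0)·0.4748}=+1.000000+0.000000i ⇒ D=+0.975876+0.000000i

Re=0.9759 Im=0.0000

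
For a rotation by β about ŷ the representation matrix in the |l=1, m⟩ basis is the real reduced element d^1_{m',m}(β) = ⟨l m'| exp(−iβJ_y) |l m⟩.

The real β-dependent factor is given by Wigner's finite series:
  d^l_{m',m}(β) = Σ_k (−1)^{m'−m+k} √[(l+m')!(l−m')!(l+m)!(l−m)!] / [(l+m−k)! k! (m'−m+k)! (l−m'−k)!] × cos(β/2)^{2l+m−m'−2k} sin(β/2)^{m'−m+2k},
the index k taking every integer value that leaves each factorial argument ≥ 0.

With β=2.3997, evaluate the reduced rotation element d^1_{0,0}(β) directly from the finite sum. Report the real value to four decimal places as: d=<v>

d=-0.7372

d^1_{0,0}(β=2.3997) via Wigner's sum:
Half-angle: c=0.362498, s=0.931985. N=√(1·1·1·1)=1.000000
The bounds max(0,m−m')=0 and min(l+m,l−m')=1 give 2 terms
  k=0: (−1)^0·1.0000/(1)·0.3625^2·0.9320^0 = +0.131404
  k=1: (−1)^1·1.0000/(1)·0.3625^0·0.9320^2 = -0.868596
d^1_{0,0}(2.3997) = +0.131404 -0.868596 = -0.737191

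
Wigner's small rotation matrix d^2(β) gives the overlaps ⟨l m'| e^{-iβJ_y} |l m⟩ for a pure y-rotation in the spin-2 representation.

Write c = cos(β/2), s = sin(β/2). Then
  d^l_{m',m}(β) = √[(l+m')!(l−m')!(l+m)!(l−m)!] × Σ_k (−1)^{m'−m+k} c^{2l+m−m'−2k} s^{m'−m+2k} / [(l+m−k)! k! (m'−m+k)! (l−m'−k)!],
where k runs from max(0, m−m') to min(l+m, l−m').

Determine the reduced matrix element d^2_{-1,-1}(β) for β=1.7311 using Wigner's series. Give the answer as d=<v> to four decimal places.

d^2_{-1,-1}(β=1.7311) via Wigner's sum:
Half-angle: c=0.648221, s=0.761452. N=√(1·6·1·6)=6.000000
The bounds max(0,m−m')=0 and min(l+m,l−m')=1 give 2 terms
  k=0: (−1)^0·6.0000/(6)·0.6482^4·0.7615^0 = +0.176560
  k=1: (−1)^1·6.0000/(2)·0.6482^2·0.7615^2 = -0.730892
d^2_{-1,-1}(1.7311) = +0.176560 -0.730892 = -0.554331

d=-0.5543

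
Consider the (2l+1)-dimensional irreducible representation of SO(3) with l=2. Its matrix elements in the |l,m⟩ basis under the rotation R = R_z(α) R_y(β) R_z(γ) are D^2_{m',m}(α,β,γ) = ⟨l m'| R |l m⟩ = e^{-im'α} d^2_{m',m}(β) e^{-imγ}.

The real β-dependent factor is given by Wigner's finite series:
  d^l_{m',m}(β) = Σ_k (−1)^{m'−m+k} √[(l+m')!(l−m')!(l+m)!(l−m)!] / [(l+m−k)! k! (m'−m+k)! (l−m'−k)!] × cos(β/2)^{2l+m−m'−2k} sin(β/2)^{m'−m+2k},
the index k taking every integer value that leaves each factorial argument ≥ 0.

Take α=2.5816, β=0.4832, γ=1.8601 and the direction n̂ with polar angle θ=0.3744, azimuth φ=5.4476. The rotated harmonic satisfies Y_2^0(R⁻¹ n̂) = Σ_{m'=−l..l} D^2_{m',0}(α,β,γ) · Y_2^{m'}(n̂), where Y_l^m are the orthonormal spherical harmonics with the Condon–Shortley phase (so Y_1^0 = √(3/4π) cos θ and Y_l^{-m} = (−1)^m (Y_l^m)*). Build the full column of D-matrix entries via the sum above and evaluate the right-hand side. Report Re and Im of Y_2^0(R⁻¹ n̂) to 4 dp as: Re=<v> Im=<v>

Need the full column D^2_{m',0} for m'=−2..2 at α=2.5816, β=0.4832, γ=1.8601.
cos(β/2)=0.970956, sin(β/2)=0.239256
d^2_{-2,0}: single k=2 term ⇒ +0.132191;  D = +0.057595-0.118984i
d^2_{-1,0}: k∈[1..2] ⇒ +0.536461 -0.032574 = +0.503888;  D = -0.426923+0.267655i
d^2_{0,0}: k∈[0..2] ⇒ +0.888790 -0.215867 +0.003277 = +0.676199;  D = +0.676199+0.000000i
d^2_{1,0}: k∈[0..1] ⇒ -0.536461 +0.032574 = -0.503888;  D = +0.426923+0.267655i
d^2_{2,0}: single k=0 term ⇒ +0.132191;  D = +0.057595+0.118984i
Y_2^{m'}(θ=0.3744,φ=5.4476) and Σ D·Y over m':
  (+0.0576-0.1190i)·(-0.0052+0.0514i)  (-0.4269+0.2677i)·(+0.1764+0.1950i)  (+0.6762+0.0000i)·(+0.5042+0.0000i)  (+0.4269+0.2677i)·(-0.1764+0.1950i)  (+0.0576+0.1190i)·(-0.0052-0.0514i)
Y_2^0(R⁻¹ n̂) = +0.097595+0.000000i

Re=0.0976 Im=0.0000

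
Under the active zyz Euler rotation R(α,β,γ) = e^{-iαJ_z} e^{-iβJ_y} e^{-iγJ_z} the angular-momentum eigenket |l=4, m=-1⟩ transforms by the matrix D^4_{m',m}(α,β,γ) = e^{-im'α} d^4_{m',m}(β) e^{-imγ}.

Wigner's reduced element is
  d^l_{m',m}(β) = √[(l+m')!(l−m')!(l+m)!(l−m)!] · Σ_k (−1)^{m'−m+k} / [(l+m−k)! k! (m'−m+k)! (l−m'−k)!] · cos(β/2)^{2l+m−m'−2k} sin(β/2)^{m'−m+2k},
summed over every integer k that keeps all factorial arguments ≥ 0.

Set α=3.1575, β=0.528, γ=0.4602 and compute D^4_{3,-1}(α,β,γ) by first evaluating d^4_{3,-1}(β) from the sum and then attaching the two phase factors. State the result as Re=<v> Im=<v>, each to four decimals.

Re=-0.0467 Im=-0.0204

First d^4_{3,-1}(β=0.528), then the phase factors e^{-i(3)α} and e^{-i(-1)γ}:
Half-angle: c=0.965354, s=0.260944. N=√(5040·1·6·120)=1904.940944
k∈{0,1} keeps every argument non-negative
  k=0: (−1)^4·1904.9409/(144)·0.9654^4·0.2609^4 = +0.053267
  k=1: (−1)^5·1904.9409/(240)·0.9654^2·0.2609^6 = -0.002335
d^4_{3,-1}(0.528) = +0.053267 -0.002335 = +0.050931
Phases: e^{-i·(3)·3.1575}=-0.998862+0.047704i, e^{-i·(-1)·0.4602}=+0.895964+0.444127i ⇒ D=-0.046660-0.020417i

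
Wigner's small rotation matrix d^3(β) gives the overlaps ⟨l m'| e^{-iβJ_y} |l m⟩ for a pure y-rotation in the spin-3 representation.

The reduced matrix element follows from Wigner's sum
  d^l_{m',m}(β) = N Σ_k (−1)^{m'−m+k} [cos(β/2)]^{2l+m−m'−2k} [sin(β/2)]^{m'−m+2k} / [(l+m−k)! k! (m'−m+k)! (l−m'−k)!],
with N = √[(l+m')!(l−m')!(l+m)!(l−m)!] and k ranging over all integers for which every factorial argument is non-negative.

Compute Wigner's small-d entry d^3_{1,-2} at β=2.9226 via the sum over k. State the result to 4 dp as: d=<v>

d=0.3272

d^3_{1,-2}(β=2.9226) via Wigner's sum:
Half-angle: c=0.109278, s=0.994011. N=√(24·2·1·120)=75.894664
k∈{0,1} keeps every argument non-negative
  k=0: (−1)^3·75.8947/(12)·0.1093^3·0.9940^3 = -0.008106
  k=1: (−1)^4·75.8947/(24)·0.1093^1·0.9940^5 = +0.335342
d^3_{1,-2}(2.9226) = -0.008106 +0.335342 = +0.327236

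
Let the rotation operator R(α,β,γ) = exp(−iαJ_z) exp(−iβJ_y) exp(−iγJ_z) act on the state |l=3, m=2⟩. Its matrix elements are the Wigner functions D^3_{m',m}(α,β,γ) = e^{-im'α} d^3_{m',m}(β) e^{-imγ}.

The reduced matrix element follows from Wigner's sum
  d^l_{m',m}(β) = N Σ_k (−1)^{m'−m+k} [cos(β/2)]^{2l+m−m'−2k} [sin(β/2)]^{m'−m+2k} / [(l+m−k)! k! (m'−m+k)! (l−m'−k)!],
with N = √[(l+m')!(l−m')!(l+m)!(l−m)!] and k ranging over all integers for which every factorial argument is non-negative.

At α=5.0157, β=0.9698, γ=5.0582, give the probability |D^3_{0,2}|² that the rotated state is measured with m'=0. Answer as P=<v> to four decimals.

P=0.2774

First d^3_{0,2}(β=0.9698), then the phase factors e^{-i(0)α} and e^{-i(2)γ}:
With c≡cos(β/2)=0.884722 and s≡sin(β/2)=0.466120, N=[6·6·120·1]^{1/2}=65.726707
k∈{2,3} keeps every argument non-negative
  k=2: (−1)^0·65.7267/(12)·0.8847^4·0.4661^2 = +0.729092
  k=3: (−1)^1·65.7267/(12)·0.8847^2·0.4661^4 = -0.202379
d^3_{0,2}(0.9698) = +0.729092 -0.202379 = +0.526714
|D^3_{0,2}|² = |d^3_{0,2}(β)|² = (+0.526714)² = 0.277427 (the z-rotation phases have unit modulus)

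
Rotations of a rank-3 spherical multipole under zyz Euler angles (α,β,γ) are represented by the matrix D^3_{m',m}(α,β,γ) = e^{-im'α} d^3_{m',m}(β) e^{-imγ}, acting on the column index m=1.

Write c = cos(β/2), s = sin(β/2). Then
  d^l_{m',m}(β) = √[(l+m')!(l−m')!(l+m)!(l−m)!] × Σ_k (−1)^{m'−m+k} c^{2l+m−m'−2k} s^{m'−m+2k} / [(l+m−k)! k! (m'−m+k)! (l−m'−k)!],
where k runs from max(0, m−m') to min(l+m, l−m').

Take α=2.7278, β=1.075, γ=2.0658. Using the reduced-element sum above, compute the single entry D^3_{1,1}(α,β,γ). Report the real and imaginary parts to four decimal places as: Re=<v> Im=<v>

D^3_{1,1}(2.7278,1.075,2.0658) = e^{-i·1·2.7278}·d^3_{1,1}(1.075)·e^{-i·1·2.0658}. Compute d first:
c=cos(1.075/2)=0.858991, s=sin(1.075/2)=0.511990; N=√[24·2·24·2]=48.000000
Admissible k: 0..2 (factorial args all ≥0)
  k=0: (−1)^0·48.0000/(48)·0.8590^6·0.5120^0 = +0.401729
  k=1: (−1)^1·48.0000/(6)·0.8590^4·0.5120^2 = -1.141743
  k=2: (−1)^2·48.0000/(8)·0.8590^2·0.5120^4 = +0.304211
d^3_{1,1}(1.075) = +0.401729 -1.141743 +0.304211 = -0.435803
D = (-0.915602-0.402085i)·(-0.435803)·(-0.475035-0.879967i) = -0.035353-0.434367i

Re=-0.0354 Im=-0.4344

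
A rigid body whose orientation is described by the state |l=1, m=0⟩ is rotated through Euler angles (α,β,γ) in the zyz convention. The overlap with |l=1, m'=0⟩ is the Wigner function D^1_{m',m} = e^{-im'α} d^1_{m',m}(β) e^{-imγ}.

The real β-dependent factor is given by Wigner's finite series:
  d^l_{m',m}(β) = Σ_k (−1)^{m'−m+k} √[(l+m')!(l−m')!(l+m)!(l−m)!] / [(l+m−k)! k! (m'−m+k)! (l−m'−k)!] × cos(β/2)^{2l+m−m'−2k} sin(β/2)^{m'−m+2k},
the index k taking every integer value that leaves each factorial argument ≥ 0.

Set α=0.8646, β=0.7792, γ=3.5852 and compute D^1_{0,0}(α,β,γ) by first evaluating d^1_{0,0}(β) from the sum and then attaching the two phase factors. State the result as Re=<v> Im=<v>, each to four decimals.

First d^1_{0,0}(β=0.7792), then the phase factors e^{-i(0)α} and e^{-i(0)γ}:
c=cos(0.7792/2)=0.925061, s=sin(0.7792/2)=0.379818; N=√[1·1·1·1]=1.000000
The bounds max(0,m−m')=0 and min(l+m,l−m')=1 give 2 terms
  k=0: (−1)^0·1.0000/(1)·0.9251^2·0.3798^0 = +0.855738
  k=1: (−1)^1·1.0000/(1)·0.9251^0·0.3798^2 = -0.144262
d^1_{0,0}(0.7792) = +0.855738 -0.144262 = +0.711476
Phases: e^{-i·(0)·0.8646}=+1.000000+0.000000i, e^{-i·(0)·3.5852}=+1.000000+0.000000i ⇒ D=+0.711476+0.000000i

Re=0.7115 Im=0.0000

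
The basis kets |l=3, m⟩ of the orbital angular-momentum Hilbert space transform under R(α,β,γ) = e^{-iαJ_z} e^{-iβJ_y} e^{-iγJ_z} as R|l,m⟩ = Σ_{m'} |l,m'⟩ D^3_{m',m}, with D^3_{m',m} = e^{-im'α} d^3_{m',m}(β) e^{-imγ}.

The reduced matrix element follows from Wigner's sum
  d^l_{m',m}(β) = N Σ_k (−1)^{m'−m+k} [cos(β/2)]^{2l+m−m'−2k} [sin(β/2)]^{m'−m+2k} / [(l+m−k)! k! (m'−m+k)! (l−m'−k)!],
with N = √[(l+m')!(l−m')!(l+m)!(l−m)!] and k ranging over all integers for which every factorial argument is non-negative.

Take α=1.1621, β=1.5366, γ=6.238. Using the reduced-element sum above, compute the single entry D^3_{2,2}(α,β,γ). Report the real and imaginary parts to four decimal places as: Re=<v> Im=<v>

Split into d^3_{2,2}(β=1.5366) × two z-phases.
Half-angle: c=0.719093, s=0.694914. N=√(120·1·120·1)=120.000000
Admissible k: 0..1 (factorial args all ≥0)
  k=0: (−1)^0·120.0000/(120)·0.7191^6·0.6949^0 = +0.138264
  k=1: (−1)^1·120.0000/(24)·0.7191^4·0.6949^2 = -0.645613
d^3_{2,2}(1.5366) = +0.138264 -0.645613 = -0.507349
Attach z-rotation phases: D = e^{-i(2)(1.1621)}·(-0.507349)·e^{-i(2)(6.238)} = +0.312278+0.399856i

Re=0.3123 Im=0.3999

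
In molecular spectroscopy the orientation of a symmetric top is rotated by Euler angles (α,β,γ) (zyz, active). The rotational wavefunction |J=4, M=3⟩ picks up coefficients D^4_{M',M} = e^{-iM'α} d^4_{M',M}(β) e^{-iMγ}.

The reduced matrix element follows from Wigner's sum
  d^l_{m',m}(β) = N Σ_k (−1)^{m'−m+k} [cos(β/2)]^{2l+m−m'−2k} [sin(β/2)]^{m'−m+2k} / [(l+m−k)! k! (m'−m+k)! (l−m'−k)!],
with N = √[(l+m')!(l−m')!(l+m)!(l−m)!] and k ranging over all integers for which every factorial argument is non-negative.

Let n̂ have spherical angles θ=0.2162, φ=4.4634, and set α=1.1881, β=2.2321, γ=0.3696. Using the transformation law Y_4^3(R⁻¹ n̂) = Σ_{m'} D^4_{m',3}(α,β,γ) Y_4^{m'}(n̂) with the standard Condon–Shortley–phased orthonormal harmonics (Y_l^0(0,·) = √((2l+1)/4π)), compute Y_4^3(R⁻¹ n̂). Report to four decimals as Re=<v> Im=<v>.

Need the full column D^4_{m',3} for m'=−4..4 at α=1.1881, β=2.2321, γ=0.3696.
cos(β/2)=0.439234, sin(β/2)=0.898372
d^4_{-4,3}: single k=7 term ⇒ +0.586728;  D = -0.514336-0.282325i
d^4_{-3,3}: k∈[6..7] ⇒ +0.709953 -0.424279 = +0.285674;  D = -0.221034+0.180980i
d^4_{-2,3}: k∈[5..6] ⇒ +0.556617 -0.776168 = -0.219550;  D = -0.065594-0.209523i
d^4_{-1,3}: k∈[4..5] ⇒ +0.320723 -0.805011 = -0.484288;  D = -0.482766-0.038364i
d^4_{0,3}: k∈[3..4] ⇒ +0.140254 -0.586726 = -0.446472;  D = -0.199009+0.399666i
d^4_{1,3}: k∈[2..3] ⇒ +0.046000 -0.320723 = -0.274723;  D = +0.182405+0.205429i
d^4_{2,3}: k∈[1..2] ⇒ +0.010602 -0.133057 = -0.122454;  D = +0.115305-0.041230i
d^4_{3,3}: k∈[0..1] ⇒ +0.001385 -0.040569 = -0.039183;  D = +0.001539-0.039153i
d^4_{4,3}: single k=0 term ⇒ -0.008014;  D = -0.007311-0.003283i
Y_4^{m'}(θ=0.2162,φ=4.4634) and Σ D·Y over m':
  (-0.5143-0.2823i)·(+0.0005+0.0008i)  (-0.2210+0.1810i)·(+0.0082-0.0089i)  (-0.0656-0.2095i)·(-0.0768-0.0417i)  (-0.4828-0.0384i)·(-0.0898+0.3533i)  (-0.1990+0.3997i)·(+0.6594+0.0000i)  (+0.1824+0.2054i)·(+0.0898+0.3533i)  (+0.1153-0.0412i)·(-0.0768+0.0417i)  (+0.0015-0.0392i)·(-0.0082-0.0089i)  (-0.0073-0.0033i)·(+0.0005-0.0008i)
Y_4^3(R⁻¹ n̂) = -0.141956+0.209330i

Re=-0.1420 Im=0.2093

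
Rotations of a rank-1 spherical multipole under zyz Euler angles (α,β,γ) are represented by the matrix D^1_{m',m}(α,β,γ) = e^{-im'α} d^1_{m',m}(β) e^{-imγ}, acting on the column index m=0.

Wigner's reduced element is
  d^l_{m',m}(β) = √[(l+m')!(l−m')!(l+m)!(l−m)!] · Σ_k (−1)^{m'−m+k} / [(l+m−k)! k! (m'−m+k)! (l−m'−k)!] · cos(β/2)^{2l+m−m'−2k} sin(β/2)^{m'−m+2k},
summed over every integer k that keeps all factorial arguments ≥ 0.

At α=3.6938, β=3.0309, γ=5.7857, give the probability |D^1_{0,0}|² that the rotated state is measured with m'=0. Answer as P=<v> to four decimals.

P=0.9878

First d^1_{0,0}(β=3.0309), then the phase factors e^{-i(0)α} and e^{-i(0)γ}:
With c≡cos(β/2)=0.055318 and s≡sin(β/2)=0.998469, N=[1·1·1·1]^{1/2}=1.000000
k∈{0,1} keeps every argument non-negative
  k=0: (−1)^0·1.0000/(1)·0.0553^2·0.9985^0 = +0.003060
  k=1: (−1)^1·1.0000/(1)·0.0553^0·0.9985^2 = -0.996940
d^1_{0,0}(3.0309) = +0.003060 -0.996940 = -0.993880
|D^1_{0,0}|² = |d^1_{0,0}(β)|² = (-0.993880)² = 0.987797 (the z-rotation phases have unit modulus)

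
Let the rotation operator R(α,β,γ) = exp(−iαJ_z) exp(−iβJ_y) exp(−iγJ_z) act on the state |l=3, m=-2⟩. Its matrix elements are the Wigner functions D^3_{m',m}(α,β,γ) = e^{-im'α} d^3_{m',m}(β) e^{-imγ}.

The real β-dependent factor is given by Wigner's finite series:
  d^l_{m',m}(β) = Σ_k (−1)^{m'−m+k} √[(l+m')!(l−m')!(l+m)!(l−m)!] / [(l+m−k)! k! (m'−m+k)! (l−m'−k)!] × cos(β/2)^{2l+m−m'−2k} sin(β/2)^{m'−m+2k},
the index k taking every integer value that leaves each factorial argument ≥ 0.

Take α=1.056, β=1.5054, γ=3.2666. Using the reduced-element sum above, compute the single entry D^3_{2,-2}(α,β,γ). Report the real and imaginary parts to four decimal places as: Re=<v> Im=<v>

Re=-0.1377 Im=-0.4594

D^3_{2,-2}(1.056,1.5054,3.2666) = e^{-i·2·1.056}·d^3_{2,-2}(1.5054)·e^{-i·-2·3.2666}. Compute d first:
Half-angle: c=0.729846, s=0.683612. N=√(120·1·1·120)=120.000000
k∈{0,1} keeps every argument non-negative
  k=0: (−1)^4·120.0000/(24)·0.7298^2·0.6836^4 = +0.581662
  k=1: (−1)^5·120.0000/(120)·0.7298^0·0.6836^6 = -0.102060
d^3_{2,-2}(1.5054) = +0.581662 -0.102060 = +0.479601
Attach z-rotation phases: D = e^{-i(2)(1.056)}·(+0.479601)·e^{-i(-2)(3.2666)} = -0.137689-0.459412i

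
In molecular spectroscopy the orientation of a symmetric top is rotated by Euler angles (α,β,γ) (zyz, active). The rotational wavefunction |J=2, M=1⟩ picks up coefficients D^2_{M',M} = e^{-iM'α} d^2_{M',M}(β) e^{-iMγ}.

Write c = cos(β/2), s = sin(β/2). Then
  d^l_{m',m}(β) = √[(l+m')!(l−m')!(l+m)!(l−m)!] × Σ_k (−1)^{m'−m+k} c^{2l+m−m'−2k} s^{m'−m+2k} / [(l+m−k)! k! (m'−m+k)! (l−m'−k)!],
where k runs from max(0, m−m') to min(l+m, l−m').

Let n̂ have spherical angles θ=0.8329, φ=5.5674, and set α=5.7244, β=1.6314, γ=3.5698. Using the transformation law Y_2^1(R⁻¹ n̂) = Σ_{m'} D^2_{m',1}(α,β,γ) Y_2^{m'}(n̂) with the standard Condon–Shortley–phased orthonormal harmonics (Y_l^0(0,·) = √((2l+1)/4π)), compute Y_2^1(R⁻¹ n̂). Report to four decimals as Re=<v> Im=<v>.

Re=-0.3720 Im=0.1021

Need the full column D^2_{m',1} for m'=−2..2 at α=5.7244, β=1.6314, γ=3.5698.
cos(β/2)=0.685359, sin(β/2)=0.728206
d^2_{-2,1}: single k=3 term ⇒ +0.529310;  D = -0.013241+0.529144i
d^2_{-1,1}: k∈[2..3] ⇒ +0.747249 -0.281200 = +0.466048;  D = -0.256887+0.388858i
d^2_{0,1}: k∈[1..2] ⇒ +0.574227 -0.648269 = -0.074042;  D = +0.067357-0.030745i
d^2_{1,1}: k∈[0..1] ⇒ +0.220634 -0.747249 = -0.526615;  D = +0.522132+0.068569i
d^2_{2,1}: single k=0 term ⇒ -0.468854;  D = +0.361792+0.298213i
Y_2^{m'}(θ=0.8329,φ=5.5674) and Σ D·Y over m':
  (-0.0132+0.5291i)·(+0.0293+0.2094i)  (-0.2569+0.3889i)·(+0.2902+0.2523i)  (+0.0674-0.0307i)·(+0.1128+0.0000i)  (+0.5221+0.0686i)·(-0.2902+0.2523i)  (+0.3618+0.2982i)·(+0.0293-0.2094i)
Y_2^1(R⁻¹ n̂) = -0.371996+0.102139i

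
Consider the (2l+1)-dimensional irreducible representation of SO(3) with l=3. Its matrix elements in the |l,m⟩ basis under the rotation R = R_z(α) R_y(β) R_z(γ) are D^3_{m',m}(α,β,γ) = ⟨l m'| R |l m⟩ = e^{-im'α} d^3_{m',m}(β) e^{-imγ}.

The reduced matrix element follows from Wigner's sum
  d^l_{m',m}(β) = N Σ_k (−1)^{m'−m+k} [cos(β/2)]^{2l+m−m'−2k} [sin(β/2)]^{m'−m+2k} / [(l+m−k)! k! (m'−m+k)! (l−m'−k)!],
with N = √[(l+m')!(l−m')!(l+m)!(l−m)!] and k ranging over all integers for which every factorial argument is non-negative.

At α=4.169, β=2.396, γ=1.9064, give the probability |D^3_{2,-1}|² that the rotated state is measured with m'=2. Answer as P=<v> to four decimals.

First d^3_{2,-1}(β=2.396), then the phase factors e^{-i(2)α} and e^{-i(-1)γ}:
With c≡cos(β/2)=0.364221 and s≡sin(β/2)=0.931313, N=[120·1·2·24]^{1/2}=75.894664
The bounds max(0,m−m')=0 and min(l+m,l−m')=1 give 2 terms
  k=0: (−1)^3·75.8947/(12)·0.3642^3·0.9313^3 = -0.246838
  k=1: (−1)^4·75.8947/(24)·0.3642^1·0.9313^5 = +0.806942
d^3_{2,-1}(2.396) = -0.246838 +0.806942 = +0.560104
|D^3_{2,-1}|² = |d^3_{2,-1}(β)|² = (+0.560104)² = 0.313717 (the z-rotation phases have unit modulus)

P=0.3137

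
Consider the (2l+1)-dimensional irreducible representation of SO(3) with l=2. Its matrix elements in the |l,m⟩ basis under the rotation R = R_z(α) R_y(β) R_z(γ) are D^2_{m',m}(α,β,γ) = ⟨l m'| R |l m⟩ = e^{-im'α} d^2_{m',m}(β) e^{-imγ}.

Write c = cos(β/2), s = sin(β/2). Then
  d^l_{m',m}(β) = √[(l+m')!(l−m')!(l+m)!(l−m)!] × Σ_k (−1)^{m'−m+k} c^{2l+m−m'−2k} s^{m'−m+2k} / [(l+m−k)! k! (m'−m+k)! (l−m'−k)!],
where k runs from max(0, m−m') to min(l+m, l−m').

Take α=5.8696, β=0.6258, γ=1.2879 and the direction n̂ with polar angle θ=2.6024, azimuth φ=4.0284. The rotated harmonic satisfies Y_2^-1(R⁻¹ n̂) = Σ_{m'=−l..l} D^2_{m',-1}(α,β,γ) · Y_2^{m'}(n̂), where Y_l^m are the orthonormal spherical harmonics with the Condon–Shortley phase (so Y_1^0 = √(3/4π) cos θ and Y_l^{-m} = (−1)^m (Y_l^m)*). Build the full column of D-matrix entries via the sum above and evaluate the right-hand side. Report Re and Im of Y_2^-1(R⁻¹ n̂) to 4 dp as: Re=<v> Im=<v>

Need the full column D^2_{m',-1} for m'=−2..2 at α=5.8696, β=0.6258, γ=1.2879.
cos(β/2)=0.951445, sin(β/2)=0.307819
d^2_{-2,-1}: single k=1 term ⇒ +0.530245;  D = +0.474955+0.235748i
d^2_{-1,-1}: k∈[0..1] ⇒ +0.819473 -0.257324 = +0.562149;  D = +0.360631+0.431227i
d^2_{0,-1}: k∈[0..1] ⇒ -0.649415 +0.067975 = -0.581440;  D = -0.162302-0.558329i
d^2_{1,-1}: k∈[0..1] ⇒ +0.257324 -0.008978 = +0.248346;  D = -0.032364+0.246228i
d^2_{2,-1}: single k=0 term ⇒ -0.055501;  D = +0.028738-0.047481i
Y_2^{m'}(θ=2.6024,φ=4.0284) and Σ D·Y over m':
  (+0.4750+0.2357i)·(-0.0205-0.0997i)  (+0.3606+0.4312i)·(+0.2151-0.2638i)  (-0.1623-0.5583i)·(+0.3813+0.0000i)  (-0.0324+0.2462i)·(-0.2151-0.2638i)  (+0.0287-0.0475i)·(-0.0205+0.0997i)
Y_2^-1(R⁻¹ n̂) = +0.219276-0.308099i

Re=0.2193 Im=-0.3081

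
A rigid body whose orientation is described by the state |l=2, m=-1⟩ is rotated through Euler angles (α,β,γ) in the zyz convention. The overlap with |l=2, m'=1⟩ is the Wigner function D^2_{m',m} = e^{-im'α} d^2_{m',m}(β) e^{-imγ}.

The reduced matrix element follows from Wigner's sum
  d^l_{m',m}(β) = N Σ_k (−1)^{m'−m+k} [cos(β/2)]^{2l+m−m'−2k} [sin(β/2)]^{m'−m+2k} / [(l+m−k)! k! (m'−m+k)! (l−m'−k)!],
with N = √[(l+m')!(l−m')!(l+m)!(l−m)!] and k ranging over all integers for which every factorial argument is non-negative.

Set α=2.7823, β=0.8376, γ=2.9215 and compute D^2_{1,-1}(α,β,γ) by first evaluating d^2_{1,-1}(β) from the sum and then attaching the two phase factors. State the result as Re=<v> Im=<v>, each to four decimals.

First d^2_{1,-1}(β=0.8376), then the phase factors e^{-i(1)α} and e^{-i(-1)γ}:
c=cos(0.8376/2)=0.913578, s=sin(0.8376/2)=0.406664; N=√[6·1·1·6]=6.000000
The bounds max(0,m−m')=0 and min(l+m,l−m')=1 give 2 terms
  k=0: (−1)^2·6.0000/(2)·0.9136^2·0.4067^2 = +0.414080
  k=1: (−1)^3·6.0000/(6)·0.9136^0·0.4067^4 = -0.027349
d^2_{1,-1}(0.8376) = +0.414080 -0.027349 = +0.386731
D = (-0.936146-0.351612i)·(+0.386731)·(-0.975877+0.218320i) = +0.382990+0.053659i

Re=0.3830 Im=0.0537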